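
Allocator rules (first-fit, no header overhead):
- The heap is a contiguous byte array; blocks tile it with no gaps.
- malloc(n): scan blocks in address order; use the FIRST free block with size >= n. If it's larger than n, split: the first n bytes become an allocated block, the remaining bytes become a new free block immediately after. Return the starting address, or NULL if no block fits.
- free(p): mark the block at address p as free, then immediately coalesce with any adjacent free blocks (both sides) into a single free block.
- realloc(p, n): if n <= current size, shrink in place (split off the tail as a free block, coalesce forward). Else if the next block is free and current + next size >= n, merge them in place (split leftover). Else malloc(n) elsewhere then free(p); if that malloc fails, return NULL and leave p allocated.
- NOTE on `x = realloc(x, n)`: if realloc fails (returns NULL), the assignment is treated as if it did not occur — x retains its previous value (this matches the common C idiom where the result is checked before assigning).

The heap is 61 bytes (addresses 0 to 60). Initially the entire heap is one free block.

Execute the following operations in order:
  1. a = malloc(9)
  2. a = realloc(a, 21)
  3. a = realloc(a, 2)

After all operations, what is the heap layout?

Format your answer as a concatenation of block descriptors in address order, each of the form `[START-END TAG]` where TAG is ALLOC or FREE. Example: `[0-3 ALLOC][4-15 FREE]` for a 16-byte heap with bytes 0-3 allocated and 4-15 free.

Answer: [0-1 ALLOC][2-60 FREE]

Derivation:
Op 1: a = malloc(9) -> a = 0; heap: [0-8 ALLOC][9-60 FREE]
Op 2: a = realloc(a, 21) -> a = 0; heap: [0-20 ALLOC][21-60 FREE]
Op 3: a = realloc(a, 2) -> a = 0; heap: [0-1 ALLOC][2-60 FREE]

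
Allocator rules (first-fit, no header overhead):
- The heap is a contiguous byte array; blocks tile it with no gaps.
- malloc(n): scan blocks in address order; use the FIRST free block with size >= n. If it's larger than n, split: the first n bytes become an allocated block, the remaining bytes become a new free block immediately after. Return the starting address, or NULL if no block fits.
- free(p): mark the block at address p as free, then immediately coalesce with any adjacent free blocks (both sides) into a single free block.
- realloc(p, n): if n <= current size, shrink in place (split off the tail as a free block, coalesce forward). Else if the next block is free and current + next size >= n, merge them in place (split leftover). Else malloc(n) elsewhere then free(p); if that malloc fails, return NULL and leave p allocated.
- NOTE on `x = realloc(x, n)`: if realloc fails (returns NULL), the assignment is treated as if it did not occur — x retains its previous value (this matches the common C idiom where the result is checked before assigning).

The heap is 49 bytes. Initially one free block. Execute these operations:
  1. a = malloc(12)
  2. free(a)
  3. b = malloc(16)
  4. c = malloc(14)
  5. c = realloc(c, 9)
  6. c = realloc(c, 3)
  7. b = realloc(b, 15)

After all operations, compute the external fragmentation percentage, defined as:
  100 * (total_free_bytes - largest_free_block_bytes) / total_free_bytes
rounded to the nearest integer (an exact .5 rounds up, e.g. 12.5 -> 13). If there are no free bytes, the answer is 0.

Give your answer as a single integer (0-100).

Answer: 3

Derivation:
Op 1: a = malloc(12) -> a = 0; heap: [0-11 ALLOC][12-48 FREE]
Op 2: free(a) -> (freed a); heap: [0-48 FREE]
Op 3: b = malloc(16) -> b = 0; heap: [0-15 ALLOC][16-48 FREE]
Op 4: c = malloc(14) -> c = 16; heap: [0-15 ALLOC][16-29 ALLOC][30-48 FREE]
Op 5: c = realloc(c, 9) -> c = 16; heap: [0-15 ALLOC][16-24 ALLOC][25-48 FREE]
Op 6: c = realloc(c, 3) -> c = 16; heap: [0-15 ALLOC][16-18 ALLOC][19-48 FREE]
Op 7: b = realloc(b, 15) -> b = 0; heap: [0-14 ALLOC][15-15 FREE][16-18 ALLOC][19-48 FREE]
Free blocks: [1 30] total_free=31 largest=30 -> 100*(31-30)/31 = 100/31 ≈ 3.226 -> rounds to 3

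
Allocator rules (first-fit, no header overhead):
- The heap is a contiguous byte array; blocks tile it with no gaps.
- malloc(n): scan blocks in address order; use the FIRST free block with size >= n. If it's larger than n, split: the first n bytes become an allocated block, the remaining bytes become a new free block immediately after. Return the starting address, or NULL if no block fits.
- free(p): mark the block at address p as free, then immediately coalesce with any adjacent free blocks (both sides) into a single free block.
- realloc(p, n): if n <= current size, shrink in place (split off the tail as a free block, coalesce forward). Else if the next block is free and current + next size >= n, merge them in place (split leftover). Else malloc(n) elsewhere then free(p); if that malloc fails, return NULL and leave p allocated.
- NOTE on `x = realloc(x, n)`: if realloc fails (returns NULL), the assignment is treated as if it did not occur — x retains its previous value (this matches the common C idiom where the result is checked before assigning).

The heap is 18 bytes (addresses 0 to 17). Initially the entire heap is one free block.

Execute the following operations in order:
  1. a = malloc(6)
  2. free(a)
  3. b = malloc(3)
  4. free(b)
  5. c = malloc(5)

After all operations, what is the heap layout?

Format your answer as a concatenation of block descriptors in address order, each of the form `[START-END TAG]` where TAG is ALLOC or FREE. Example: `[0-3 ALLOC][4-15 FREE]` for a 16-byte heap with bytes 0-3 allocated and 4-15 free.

Answer: [0-4 ALLOC][5-17 FREE]

Derivation:
Op 1: a = malloc(6) -> a = 0; heap: [0-5 ALLOC][6-17 FREE]
Op 2: free(a) -> (freed a); heap: [0-17 FREE]
Op 3: b = malloc(3) -> b = 0; heap: [0-2 ALLOC][3-17 FREE]
Op 4: free(b) -> (freed b); heap: [0-17 FREE]
Op 5: c = malloc(5) -> c = 0; heap: [0-4 ALLOC][5-17 FREE]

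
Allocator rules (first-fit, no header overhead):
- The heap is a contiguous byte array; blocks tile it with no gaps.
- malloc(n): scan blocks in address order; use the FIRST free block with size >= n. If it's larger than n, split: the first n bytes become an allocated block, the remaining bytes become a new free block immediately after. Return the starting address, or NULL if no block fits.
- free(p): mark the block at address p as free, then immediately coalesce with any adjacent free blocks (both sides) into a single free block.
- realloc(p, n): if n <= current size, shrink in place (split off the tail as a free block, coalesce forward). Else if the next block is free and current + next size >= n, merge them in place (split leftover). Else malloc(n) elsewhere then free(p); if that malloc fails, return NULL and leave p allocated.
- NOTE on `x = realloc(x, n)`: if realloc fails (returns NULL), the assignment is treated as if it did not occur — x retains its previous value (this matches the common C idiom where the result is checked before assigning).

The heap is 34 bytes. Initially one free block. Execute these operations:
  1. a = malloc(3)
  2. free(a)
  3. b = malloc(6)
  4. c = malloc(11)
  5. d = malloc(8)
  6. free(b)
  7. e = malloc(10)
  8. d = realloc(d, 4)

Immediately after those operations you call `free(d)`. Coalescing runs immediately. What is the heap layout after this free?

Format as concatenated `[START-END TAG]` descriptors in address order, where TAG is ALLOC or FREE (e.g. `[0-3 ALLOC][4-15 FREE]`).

Answer: [0-5 FREE][6-16 ALLOC][17-33 FREE]

Derivation:
Op 1: a = malloc(3) -> a = 0; heap: [0-2 ALLOC][3-33 FREE]
Op 2: free(a) -> (freed a); heap: [0-33 FREE]
Op 3: b = malloc(6) -> b = 0; heap: [0-5 ALLOC][6-33 FREE]
Op 4: c = malloc(11) -> c = 6; heap: [0-5 ALLOC][6-16 ALLOC][17-33 FREE]
Op 5: d = malloc(8) -> d = 17; heap: [0-5 ALLOC][6-16 ALLOC][17-24 ALLOC][25-33 FREE]
Op 6: free(b) -> (freed b); heap: [0-5 FREE][6-16 ALLOC][17-24 ALLOC][25-33 FREE]
Op 7: e = malloc(10) -> e = NULL; heap: [0-5 FREE][6-16 ALLOC][17-24 ALLOC][25-33 FREE]
Op 8: d = realloc(d, 4) -> d = 17; heap: [0-5 FREE][6-16 ALLOC][17-20 ALLOC][21-33 FREE]
free(d): d = 17 -> block [17-20 ALLOC]; mark free, coalesce with adjacent free neighbors -> [0-5 FREE][6-16 ALLOC][17-33 FREE]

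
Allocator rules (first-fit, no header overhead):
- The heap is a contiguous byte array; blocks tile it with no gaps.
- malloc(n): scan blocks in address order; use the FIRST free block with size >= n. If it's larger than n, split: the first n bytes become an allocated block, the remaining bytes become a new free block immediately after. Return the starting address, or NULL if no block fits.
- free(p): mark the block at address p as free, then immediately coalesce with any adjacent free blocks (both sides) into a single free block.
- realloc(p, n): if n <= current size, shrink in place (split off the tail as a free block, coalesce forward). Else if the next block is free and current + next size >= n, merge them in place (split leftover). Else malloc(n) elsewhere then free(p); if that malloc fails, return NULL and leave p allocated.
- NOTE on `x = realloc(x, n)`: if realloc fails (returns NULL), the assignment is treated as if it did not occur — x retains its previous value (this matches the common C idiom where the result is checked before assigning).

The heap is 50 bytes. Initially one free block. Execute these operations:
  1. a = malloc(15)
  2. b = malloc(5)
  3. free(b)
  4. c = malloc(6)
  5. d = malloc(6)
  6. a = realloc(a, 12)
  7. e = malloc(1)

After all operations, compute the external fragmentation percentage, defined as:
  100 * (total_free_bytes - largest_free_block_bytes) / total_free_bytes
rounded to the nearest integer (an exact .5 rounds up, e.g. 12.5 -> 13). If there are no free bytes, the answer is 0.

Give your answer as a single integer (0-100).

Answer: 8

Derivation:
Op 1: a = malloc(15) -> a = 0; heap: [0-14 ALLOC][15-49 FREE]
Op 2: b = malloc(5) -> b = 15; heap: [0-14 ALLOC][15-19 ALLOC][20-49 FREE]
Op 3: free(b) -> (freed b); heap: [0-14 ALLOC][15-49 FREE]
Op 4: c = malloc(6) -> c = 15; heap: [0-14 ALLOC][15-20 ALLOC][21-49 FREE]
Op 5: d = malloc(6) -> d = 21; heap: [0-14 ALLOC][15-20 ALLOC][21-26 ALLOC][27-49 FREE]
Op 6: a = realloc(a, 12) -> a = 0; heap: [0-11 ALLOC][12-14 FREE][15-20 ALLOC][21-26 ALLOC][27-49 FREE]
Op 7: e = malloc(1) -> e = 12; heap: [0-11 ALLOC][12-12 ALLOC][13-14 FREE][15-20 ALLOC][21-26 ALLOC][27-49 FREE]
Free blocks: [2 23] total_free=25 largest=23 -> 100*(25-23)/25 = 200/25 = 8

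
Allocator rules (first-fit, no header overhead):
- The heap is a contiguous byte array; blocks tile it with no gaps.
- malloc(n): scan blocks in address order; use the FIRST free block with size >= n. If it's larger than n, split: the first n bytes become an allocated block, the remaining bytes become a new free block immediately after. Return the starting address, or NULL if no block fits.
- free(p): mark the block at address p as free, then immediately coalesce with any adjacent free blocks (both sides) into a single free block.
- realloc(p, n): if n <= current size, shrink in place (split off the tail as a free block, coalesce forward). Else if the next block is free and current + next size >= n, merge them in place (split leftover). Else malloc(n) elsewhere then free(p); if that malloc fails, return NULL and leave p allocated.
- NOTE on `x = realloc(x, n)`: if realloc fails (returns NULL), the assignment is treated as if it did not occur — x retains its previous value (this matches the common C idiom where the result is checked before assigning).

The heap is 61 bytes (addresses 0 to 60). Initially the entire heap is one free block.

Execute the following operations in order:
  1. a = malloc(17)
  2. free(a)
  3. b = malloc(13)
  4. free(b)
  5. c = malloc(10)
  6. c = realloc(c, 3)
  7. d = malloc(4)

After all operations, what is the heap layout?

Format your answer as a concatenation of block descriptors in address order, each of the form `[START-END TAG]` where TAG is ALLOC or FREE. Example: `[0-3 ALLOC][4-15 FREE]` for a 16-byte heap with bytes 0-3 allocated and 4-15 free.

Answer: [0-2 ALLOC][3-6 ALLOC][7-60 FREE]

Derivation:
Op 1: a = malloc(17) -> a = 0; heap: [0-16 ALLOC][17-60 FREE]
Op 2: free(a) -> (freed a); heap: [0-60 FREE]
Op 3: b = malloc(13) -> b = 0; heap: [0-12 ALLOC][13-60 FREE]
Op 4: free(b) -> (freed b); heap: [0-60 FREE]
Op 5: c = malloc(10) -> c = 0; heap: [0-9 ALLOC][10-60 FREE]
Op 6: c = realloc(c, 3) -> c = 0; heap: [0-2 ALLOC][3-60 FREE]
Op 7: d = malloc(4) -> d = 3; heap: [0-2 ALLOC][3-6 ALLOC][7-60 FREE]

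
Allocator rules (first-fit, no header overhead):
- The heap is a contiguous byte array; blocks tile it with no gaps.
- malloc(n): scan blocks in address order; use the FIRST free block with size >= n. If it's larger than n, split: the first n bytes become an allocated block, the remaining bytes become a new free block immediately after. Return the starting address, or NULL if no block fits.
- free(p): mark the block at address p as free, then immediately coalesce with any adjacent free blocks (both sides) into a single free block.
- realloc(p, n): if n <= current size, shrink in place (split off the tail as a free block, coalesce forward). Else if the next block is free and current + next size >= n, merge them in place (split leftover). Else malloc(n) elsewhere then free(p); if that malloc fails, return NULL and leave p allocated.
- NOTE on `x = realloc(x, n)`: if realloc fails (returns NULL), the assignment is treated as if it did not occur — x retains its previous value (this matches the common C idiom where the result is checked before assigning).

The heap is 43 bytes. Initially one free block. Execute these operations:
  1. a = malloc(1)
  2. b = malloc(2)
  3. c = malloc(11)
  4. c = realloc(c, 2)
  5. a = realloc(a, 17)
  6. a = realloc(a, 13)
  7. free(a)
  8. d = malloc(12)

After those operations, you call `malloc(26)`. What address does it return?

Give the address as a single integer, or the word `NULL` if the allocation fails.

Op 1: a = malloc(1) -> a = 0; heap: [0-0 ALLOC][1-42 FREE]
Op 2: b = malloc(2) -> b = 1; heap: [0-0 ALLOC][1-2 ALLOC][3-42 FREE]
Op 3: c = malloc(11) -> c = 3; heap: [0-0 ALLOC][1-2 ALLOC][3-13 ALLOC][14-42 FREE]
Op 4: c = realloc(c, 2) -> c = 3; heap: [0-0 ALLOC][1-2 ALLOC][3-4 ALLOC][5-42 FREE]
Op 5: a = realloc(a, 17) -> a = 5; heap: [0-0 FREE][1-2 ALLOC][3-4 ALLOC][5-21 ALLOC][22-42 FREE]
Op 6: a = realloc(a, 13) -> a = 5; heap: [0-0 FREE][1-2 ALLOC][3-4 ALLOC][5-17 ALLOC][18-42 FREE]
Op 7: free(a) -> (freed a); heap: [0-0 FREE][1-2 ALLOC][3-4 ALLOC][5-42 FREE]
Op 8: d = malloc(12) -> d = 5; heap: [0-0 FREE][1-2 ALLOC][3-4 ALLOC][5-16 ALLOC][17-42 FREE]
malloc(26): first-fit scan over [0-0 FREE][1-2 ALLOC][3-4 ALLOC][5-16 ALLOC][17-42 FREE] -> 17

Answer: 17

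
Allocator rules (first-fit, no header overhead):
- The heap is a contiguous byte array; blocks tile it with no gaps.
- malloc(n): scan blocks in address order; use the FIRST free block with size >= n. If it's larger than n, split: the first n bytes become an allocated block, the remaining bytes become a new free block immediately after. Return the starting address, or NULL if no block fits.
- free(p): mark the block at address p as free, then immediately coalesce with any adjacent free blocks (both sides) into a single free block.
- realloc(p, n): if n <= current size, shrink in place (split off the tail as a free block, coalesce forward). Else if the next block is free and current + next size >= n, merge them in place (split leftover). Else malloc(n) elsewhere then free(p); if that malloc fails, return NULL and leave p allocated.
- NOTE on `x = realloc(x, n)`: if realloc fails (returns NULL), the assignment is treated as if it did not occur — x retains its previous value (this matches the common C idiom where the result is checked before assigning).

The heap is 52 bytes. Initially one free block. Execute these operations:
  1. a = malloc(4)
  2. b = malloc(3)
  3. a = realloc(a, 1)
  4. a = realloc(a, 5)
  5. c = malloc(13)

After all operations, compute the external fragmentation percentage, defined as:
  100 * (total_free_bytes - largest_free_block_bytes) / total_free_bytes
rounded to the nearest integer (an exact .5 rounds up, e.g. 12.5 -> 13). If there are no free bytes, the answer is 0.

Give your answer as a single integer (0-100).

Answer: 13

Derivation:
Op 1: a = malloc(4) -> a = 0; heap: [0-3 ALLOC][4-51 FREE]
Op 2: b = malloc(3) -> b = 4; heap: [0-3 ALLOC][4-6 ALLOC][7-51 FREE]
Op 3: a = realloc(a, 1) -> a = 0; heap: [0-0 ALLOC][1-3 FREE][4-6 ALLOC][7-51 FREE]
Op 4: a = realloc(a, 5) -> a = 7; heap: [0-3 FREE][4-6 ALLOC][7-11 ALLOC][12-51 FREE]
Op 5: c = malloc(13) -> c = 12; heap: [0-3 FREE][4-6 ALLOC][7-11 ALLOC][12-24 ALLOC][25-51 FREE]
Free blocks: [4 27] total_free=31 largest=27 -> 100*(31-27)/31 = 400/31 ≈ 12.903 -> rounds to 13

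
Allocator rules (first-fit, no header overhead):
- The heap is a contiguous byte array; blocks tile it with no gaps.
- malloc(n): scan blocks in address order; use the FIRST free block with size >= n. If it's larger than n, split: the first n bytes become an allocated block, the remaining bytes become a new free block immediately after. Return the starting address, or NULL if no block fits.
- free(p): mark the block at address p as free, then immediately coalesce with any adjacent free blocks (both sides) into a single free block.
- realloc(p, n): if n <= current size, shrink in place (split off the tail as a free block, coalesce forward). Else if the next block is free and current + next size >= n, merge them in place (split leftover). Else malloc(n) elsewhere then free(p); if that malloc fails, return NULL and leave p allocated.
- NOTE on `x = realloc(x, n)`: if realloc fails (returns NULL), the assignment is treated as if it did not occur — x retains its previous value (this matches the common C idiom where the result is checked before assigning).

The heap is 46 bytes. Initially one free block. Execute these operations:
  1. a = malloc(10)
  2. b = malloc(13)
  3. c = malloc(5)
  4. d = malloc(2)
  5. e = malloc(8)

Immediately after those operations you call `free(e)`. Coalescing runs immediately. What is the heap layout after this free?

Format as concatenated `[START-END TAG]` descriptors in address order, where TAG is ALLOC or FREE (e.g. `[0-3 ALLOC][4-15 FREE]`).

Op 1: a = malloc(10) -> a = 0; heap: [0-9 ALLOC][10-45 FREE]
Op 2: b = malloc(13) -> b = 10; heap: [0-9 ALLOC][10-22 ALLOC][23-45 FREE]
Op 3: c = malloc(5) -> c = 23; heap: [0-9 ALLOC][10-22 ALLOC][23-27 ALLOC][28-45 FREE]
Op 4: d = malloc(2) -> d = 28; heap: [0-9 ALLOC][10-22 ALLOC][23-27 ALLOC][28-29 ALLOC][30-45 FREE]
Op 5: e = malloc(8) -> e = 30; heap: [0-9 ALLOC][10-22 ALLOC][23-27 ALLOC][28-29 ALLOC][30-37 ALLOC][38-45 FREE]
free(e): e = 30 -> block [30-37 ALLOC]; mark free, coalesce with adjacent free neighbors -> [0-9 ALLOC][10-22 ALLOC][23-27 ALLOC][28-29 ALLOC][30-45 FREE]

Answer: [0-9 ALLOC][10-22 ALLOC][23-27 ALLOC][28-29 ALLOC][30-45 FREE]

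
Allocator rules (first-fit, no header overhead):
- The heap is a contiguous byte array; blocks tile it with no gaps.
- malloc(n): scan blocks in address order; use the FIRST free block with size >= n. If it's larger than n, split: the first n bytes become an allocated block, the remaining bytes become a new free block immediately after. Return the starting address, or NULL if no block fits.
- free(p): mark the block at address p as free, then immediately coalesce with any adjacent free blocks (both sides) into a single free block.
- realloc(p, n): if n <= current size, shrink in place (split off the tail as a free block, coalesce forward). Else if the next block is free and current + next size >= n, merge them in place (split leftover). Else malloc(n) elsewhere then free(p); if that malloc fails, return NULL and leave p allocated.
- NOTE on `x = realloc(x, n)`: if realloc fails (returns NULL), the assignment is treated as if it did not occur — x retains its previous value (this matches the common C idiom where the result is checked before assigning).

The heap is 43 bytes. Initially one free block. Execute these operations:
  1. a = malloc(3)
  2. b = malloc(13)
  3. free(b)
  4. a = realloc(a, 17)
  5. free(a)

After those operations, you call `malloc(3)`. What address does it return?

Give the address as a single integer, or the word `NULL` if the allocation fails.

Answer: 0

Derivation:
Op 1: a = malloc(3) -> a = 0; heap: [0-2 ALLOC][3-42 FREE]
Op 2: b = malloc(13) -> b = 3; heap: [0-2 ALLOC][3-15 ALLOC][16-42 FREE]
Op 3: free(b) -> (freed b); heap: [0-2 ALLOC][3-42 FREE]
Op 4: a = realloc(a, 17) -> a = 0; heap: [0-16 ALLOC][17-42 FREE]
Op 5: free(a) -> (freed a); heap: [0-42 FREE]
malloc(3): first-fit scan over [0-42 FREE] -> 0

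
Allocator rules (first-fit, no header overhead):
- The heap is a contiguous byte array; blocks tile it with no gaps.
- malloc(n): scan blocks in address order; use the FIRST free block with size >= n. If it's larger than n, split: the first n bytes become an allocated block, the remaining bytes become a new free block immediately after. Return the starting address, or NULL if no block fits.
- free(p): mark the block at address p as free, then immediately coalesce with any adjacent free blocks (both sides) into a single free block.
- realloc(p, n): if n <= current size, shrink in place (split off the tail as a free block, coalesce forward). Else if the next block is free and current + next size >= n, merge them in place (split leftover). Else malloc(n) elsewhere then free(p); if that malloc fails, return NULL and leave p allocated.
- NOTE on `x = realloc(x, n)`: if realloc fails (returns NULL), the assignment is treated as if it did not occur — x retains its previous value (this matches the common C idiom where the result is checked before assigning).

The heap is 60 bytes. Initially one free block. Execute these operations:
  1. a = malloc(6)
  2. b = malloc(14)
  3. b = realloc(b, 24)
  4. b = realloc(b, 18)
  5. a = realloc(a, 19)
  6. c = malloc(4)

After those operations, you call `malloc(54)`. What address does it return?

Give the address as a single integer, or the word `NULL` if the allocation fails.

Op 1: a = malloc(6) -> a = 0; heap: [0-5 ALLOC][6-59 FREE]
Op 2: b = malloc(14) -> b = 6; heap: [0-5 ALLOC][6-19 ALLOC][20-59 FREE]
Op 3: b = realloc(b, 24) -> b = 6; heap: [0-5 ALLOC][6-29 ALLOC][30-59 FREE]
Op 4: b = realloc(b, 18) -> b = 6; heap: [0-5 ALLOC][6-23 ALLOC][24-59 FREE]
Op 5: a = realloc(a, 19) -> a = 24; heap: [0-5 FREE][6-23 ALLOC][24-42 ALLOC][43-59 FREE]
Op 6: c = malloc(4) -> c = 0; heap: [0-3 ALLOC][4-5 FREE][6-23 ALLOC][24-42 ALLOC][43-59 FREE]
malloc(54): first-fit scan over [0-3 ALLOC][4-5 FREE][6-23 ALLOC][24-42 ALLOC][43-59 FREE] -> NULL

Answer: NULL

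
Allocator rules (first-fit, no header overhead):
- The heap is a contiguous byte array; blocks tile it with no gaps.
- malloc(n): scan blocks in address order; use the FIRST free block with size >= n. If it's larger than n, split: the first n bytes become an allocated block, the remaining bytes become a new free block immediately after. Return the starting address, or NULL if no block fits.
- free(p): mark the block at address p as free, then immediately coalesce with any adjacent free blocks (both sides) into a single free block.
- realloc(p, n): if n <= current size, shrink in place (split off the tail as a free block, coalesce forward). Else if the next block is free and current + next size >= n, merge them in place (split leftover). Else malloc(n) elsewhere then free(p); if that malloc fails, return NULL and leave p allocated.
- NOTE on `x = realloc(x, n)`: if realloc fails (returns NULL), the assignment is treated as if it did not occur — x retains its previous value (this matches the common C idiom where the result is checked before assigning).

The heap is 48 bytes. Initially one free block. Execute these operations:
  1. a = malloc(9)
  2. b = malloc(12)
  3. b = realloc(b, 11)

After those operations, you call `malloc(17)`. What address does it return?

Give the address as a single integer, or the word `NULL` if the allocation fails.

Op 1: a = malloc(9) -> a = 0; heap: [0-8 ALLOC][9-47 FREE]
Op 2: b = malloc(12) -> b = 9; heap: [0-8 ALLOC][9-20 ALLOC][21-47 FREE]
Op 3: b = realloc(b, 11) -> b = 9; heap: [0-8 ALLOC][9-19 ALLOC][20-47 FREE]
malloc(17): first-fit scan over [0-8 ALLOC][9-19 ALLOC][20-47 FREE] -> 20

Answer: 20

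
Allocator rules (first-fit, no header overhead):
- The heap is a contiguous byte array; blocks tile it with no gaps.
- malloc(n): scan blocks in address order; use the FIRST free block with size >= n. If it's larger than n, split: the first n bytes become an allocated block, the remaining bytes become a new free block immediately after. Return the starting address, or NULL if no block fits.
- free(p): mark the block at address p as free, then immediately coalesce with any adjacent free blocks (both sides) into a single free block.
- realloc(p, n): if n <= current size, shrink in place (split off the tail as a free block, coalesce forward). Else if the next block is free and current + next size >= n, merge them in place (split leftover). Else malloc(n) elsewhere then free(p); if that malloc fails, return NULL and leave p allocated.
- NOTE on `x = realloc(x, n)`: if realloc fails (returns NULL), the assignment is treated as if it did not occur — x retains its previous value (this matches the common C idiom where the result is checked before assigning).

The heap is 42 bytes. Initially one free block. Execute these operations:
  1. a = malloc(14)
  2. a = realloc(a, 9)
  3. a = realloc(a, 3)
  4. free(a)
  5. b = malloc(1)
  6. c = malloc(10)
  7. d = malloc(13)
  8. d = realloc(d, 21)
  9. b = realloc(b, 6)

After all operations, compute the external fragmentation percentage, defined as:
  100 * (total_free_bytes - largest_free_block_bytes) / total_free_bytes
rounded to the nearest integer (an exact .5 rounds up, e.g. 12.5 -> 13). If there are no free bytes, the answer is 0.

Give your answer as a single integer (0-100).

Answer: 20

Derivation:
Op 1: a = malloc(14) -> a = 0; heap: [0-13 ALLOC][14-41 FREE]
Op 2: a = realloc(a, 9) -> a = 0; heap: [0-8 ALLOC][9-41 FREE]
Op 3: a = realloc(a, 3) -> a = 0; heap: [0-2 ALLOC][3-41 FREE]
Op 4: free(a) -> (freed a); heap: [0-41 FREE]
Op 5: b = malloc(1) -> b = 0; heap: [0-0 ALLOC][1-41 FREE]
Op 6: c = malloc(10) -> c = 1; heap: [0-0 ALLOC][1-10 ALLOC][11-41 FREE]
Op 7: d = malloc(13) -> d = 11; heap: [0-0 ALLOC][1-10 ALLOC][11-23 ALLOC][24-41 FREE]
Op 8: d = realloc(d, 21) -> d = 11; heap: [0-0 ALLOC][1-10 ALLOC][11-31 ALLOC][32-41 FREE]
Op 9: b = realloc(b, 6) -> b = 32; heap: [0-0 FREE][1-10 ALLOC][11-31 ALLOC][32-37 ALLOC][38-41 FREE]
Free blocks: [1 4] total_free=5 largest=4 -> 100*(5-4)/5 = 100/5 = 20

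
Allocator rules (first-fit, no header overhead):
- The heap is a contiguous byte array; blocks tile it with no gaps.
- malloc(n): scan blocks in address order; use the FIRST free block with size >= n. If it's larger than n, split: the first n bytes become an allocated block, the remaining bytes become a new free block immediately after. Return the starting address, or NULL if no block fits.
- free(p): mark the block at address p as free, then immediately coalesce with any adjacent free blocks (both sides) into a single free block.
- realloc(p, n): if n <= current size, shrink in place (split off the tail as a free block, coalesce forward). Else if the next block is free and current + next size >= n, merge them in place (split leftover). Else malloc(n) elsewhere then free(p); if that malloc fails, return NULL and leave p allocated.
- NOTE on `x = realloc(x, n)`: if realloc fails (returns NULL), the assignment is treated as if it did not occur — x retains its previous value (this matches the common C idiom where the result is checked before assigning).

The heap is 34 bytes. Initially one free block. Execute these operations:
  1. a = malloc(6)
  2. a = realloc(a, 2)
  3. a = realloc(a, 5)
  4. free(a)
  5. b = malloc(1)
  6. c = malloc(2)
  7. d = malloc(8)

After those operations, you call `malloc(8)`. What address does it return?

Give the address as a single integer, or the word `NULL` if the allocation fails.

Answer: 11

Derivation:
Op 1: a = malloc(6) -> a = 0; heap: [0-5 ALLOC][6-33 FREE]
Op 2: a = realloc(a, 2) -> a = 0; heap: [0-1 ALLOC][2-33 FREE]
Op 3: a = realloc(a, 5) -> a = 0; heap: [0-4 ALLOC][5-33 FREE]
Op 4: free(a) -> (freed a); heap: [0-33 FREE]
Op 5: b = malloc(1) -> b = 0; heap: [0-0 ALLOC][1-33 FREE]
Op 6: c = malloc(2) -> c = 1; heap: [0-0 ALLOC][1-2 ALLOC][3-33 FREE]
Op 7: d = malloc(8) -> d = 3; heap: [0-0 ALLOC][1-2 ALLOC][3-10 ALLOC][11-33 FREE]
malloc(8): first-fit scan over [0-0 ALLOC][1-2 ALLOC][3-10 ALLOC][11-33 FREE] -> 11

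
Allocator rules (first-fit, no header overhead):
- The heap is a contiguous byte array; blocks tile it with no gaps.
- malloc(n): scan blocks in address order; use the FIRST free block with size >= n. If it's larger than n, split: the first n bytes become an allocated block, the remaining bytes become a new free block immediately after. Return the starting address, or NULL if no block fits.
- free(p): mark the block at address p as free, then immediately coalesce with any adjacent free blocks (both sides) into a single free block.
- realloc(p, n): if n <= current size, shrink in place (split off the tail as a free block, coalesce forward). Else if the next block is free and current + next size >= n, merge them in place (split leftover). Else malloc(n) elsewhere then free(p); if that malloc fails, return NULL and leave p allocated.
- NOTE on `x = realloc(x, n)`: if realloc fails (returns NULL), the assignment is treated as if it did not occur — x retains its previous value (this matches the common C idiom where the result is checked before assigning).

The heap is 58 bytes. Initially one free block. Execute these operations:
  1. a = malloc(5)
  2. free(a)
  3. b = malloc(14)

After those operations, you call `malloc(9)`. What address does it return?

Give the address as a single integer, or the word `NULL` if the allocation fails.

Op 1: a = malloc(5) -> a = 0; heap: [0-4 ALLOC][5-57 FREE]
Op 2: free(a) -> (freed a); heap: [0-57 FREE]
Op 3: b = malloc(14) -> b = 0; heap: [0-13 ALLOC][14-57 FREE]
malloc(9): first-fit scan over [0-13 ALLOC][14-57 FREE] -> 14

Answer: 14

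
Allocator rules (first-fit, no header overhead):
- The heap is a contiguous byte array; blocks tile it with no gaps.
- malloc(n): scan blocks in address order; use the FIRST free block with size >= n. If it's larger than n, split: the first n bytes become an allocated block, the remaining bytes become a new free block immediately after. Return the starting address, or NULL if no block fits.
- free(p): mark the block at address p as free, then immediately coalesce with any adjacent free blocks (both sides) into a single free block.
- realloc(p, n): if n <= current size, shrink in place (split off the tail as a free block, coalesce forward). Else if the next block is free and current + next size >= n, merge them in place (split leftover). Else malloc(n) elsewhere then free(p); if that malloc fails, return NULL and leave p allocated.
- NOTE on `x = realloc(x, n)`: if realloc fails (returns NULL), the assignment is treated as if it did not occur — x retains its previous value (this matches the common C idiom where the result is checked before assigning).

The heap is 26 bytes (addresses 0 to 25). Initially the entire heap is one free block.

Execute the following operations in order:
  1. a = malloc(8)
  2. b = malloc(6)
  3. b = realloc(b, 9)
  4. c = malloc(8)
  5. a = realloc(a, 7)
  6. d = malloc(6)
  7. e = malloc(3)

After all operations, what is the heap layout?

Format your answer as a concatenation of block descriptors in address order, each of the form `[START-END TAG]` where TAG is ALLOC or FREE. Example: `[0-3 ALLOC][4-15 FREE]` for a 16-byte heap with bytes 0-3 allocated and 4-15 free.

Answer: [0-6 ALLOC][7-7 FREE][8-16 ALLOC][17-24 ALLOC][25-25 FREE]

Derivation:
Op 1: a = malloc(8) -> a = 0; heap: [0-7 ALLOC][8-25 FREE]
Op 2: b = malloc(6) -> b = 8; heap: [0-7 ALLOC][8-13 ALLOC][14-25 FREE]
Op 3: b = realloc(b, 9) -> b = 8; heap: [0-7 ALLOC][8-16 ALLOC][17-25 FREE]
Op 4: c = malloc(8) -> c = 17; heap: [0-7 ALLOC][8-16 ALLOC][17-24 ALLOC][25-25 FREE]
Op 5: a = realloc(a, 7) -> a = 0; heap: [0-6 ALLOC][7-7 FREE][8-16 ALLOC][17-24 ALLOC][25-25 FREE]
Op 6: d = malloc(6) -> d = NULL; heap: [0-6 ALLOC][7-7 FREE][8-16 ALLOC][17-24 ALLOC][25-25 FREE]
Op 7: e = malloc(3) -> e = NULL; heap: [0-6 ALLOC][7-7 FREE][8-16 ALLOC][17-24 ALLOC][25-25 FREE]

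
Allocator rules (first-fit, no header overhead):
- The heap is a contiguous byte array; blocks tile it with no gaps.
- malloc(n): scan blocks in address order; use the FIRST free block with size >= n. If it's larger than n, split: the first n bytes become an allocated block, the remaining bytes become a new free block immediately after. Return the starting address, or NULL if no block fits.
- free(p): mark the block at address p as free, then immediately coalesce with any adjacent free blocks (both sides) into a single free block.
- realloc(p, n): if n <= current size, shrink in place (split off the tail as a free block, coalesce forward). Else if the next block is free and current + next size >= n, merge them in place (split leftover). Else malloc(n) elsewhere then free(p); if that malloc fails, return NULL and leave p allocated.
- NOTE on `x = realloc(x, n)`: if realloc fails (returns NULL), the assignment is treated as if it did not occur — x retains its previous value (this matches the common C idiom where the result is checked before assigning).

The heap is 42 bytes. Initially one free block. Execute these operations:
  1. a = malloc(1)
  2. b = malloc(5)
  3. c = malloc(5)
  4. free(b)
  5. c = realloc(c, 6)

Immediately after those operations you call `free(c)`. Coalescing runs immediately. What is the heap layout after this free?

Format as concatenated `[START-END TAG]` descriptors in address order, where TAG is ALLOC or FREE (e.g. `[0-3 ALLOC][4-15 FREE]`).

Op 1: a = malloc(1) -> a = 0; heap: [0-0 ALLOC][1-41 FREE]
Op 2: b = malloc(5) -> b = 1; heap: [0-0 ALLOC][1-5 ALLOC][6-41 FREE]
Op 3: c = malloc(5) -> c = 6; heap: [0-0 ALLOC][1-5 ALLOC][6-10 ALLOC][11-41 FREE]
Op 4: free(b) -> (freed b); heap: [0-0 ALLOC][1-5 FREE][6-10 ALLOC][11-41 FREE]
Op 5: c = realloc(c, 6) -> c = 6; heap: [0-0 ALLOC][1-5 FREE][6-11 ALLOC][12-41 FREE]
free(c): c = 6 -> block [6-11 ALLOC]; mark free, coalesce with adjacent free neighbors -> [0-0 ALLOC][1-41 FREE]

Answer: [0-0 ALLOC][1-41 FREE]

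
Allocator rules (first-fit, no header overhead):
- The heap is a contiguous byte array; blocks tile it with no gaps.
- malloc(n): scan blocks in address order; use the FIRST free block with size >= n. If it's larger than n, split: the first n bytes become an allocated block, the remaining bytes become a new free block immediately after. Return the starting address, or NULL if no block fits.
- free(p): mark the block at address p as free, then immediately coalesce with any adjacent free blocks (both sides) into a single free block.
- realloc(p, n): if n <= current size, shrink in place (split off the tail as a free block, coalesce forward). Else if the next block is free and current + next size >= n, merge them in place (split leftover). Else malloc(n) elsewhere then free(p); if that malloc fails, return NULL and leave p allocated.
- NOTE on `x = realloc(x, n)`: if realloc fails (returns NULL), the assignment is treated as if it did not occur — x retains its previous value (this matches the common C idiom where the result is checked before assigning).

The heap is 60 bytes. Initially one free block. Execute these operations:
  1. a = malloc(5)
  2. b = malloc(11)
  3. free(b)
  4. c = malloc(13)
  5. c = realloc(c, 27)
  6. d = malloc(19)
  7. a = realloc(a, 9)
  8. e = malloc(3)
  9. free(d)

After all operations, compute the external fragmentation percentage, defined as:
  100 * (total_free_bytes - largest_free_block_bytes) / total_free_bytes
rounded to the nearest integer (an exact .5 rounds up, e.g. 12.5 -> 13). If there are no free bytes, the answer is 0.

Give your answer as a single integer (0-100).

Op 1: a = malloc(5) -> a = 0; heap: [0-4 ALLOC][5-59 FREE]
Op 2: b = malloc(11) -> b = 5; heap: [0-4 ALLOC][5-15 ALLOC][16-59 FREE]
Op 3: free(b) -> (freed b); heap: [0-4 ALLOC][5-59 FREE]
Op 4: c = malloc(13) -> c = 5; heap: [0-4 ALLOC][5-17 ALLOC][18-59 FREE]
Op 5: c = realloc(c, 27) -> c = 5; heap: [0-4 ALLOC][5-31 ALLOC][32-59 FREE]
Op 6: d = malloc(19) -> d = 32; heap: [0-4 ALLOC][5-31 ALLOC][32-50 ALLOC][51-59 FREE]
Op 7: a = realloc(a, 9) -> a = 51; heap: [0-4 FREE][5-31 ALLOC][32-50 ALLOC][51-59 ALLOC]
Op 8: e = malloc(3) -> e = 0; heap: [0-2 ALLOC][3-4 FREE][5-31 ALLOC][32-50 ALLOC][51-59 ALLOC]
Op 9: free(d) -> (freed d); heap: [0-2 ALLOC][3-4 FREE][5-31 ALLOC][32-50 FREE][51-59 ALLOC]
Free blocks: [2 19] total_free=21 largest=19 -> 100*(21-19)/21 = 200/21 ≈ 9.524 -> rounds to 10

Answer: 10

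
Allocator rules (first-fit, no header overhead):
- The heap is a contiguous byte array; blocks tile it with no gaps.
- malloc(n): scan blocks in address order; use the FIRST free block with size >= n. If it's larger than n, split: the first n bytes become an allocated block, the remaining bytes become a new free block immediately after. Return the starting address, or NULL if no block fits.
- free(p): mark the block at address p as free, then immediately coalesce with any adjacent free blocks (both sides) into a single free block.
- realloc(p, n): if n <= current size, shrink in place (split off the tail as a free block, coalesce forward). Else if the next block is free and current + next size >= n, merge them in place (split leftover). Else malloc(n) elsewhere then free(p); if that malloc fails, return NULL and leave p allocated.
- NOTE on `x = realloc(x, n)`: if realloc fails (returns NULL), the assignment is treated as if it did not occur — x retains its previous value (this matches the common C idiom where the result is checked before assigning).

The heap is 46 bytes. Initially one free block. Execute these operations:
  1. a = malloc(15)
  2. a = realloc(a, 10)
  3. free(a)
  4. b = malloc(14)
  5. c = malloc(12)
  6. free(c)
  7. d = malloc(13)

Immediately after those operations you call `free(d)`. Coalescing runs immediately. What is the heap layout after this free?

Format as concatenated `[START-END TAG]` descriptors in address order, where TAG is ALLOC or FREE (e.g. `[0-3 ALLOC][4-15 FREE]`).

Op 1: a = malloc(15) -> a = 0; heap: [0-14 ALLOC][15-45 FREE]
Op 2: a = realloc(a, 10) -> a = 0; heap: [0-9 ALLOC][10-45 FREE]
Op 3: free(a) -> (freed a); heap: [0-45 FREE]
Op 4: b = malloc(14) -> b = 0; heap: [0-13 ALLOC][14-45 FREE]
Op 5: c = malloc(12) -> c = 14; heap: [0-13 ALLOC][14-25 ALLOC][26-45 FREE]
Op 6: free(c) -> (freed c); heap: [0-13 ALLOC][14-45 FREE]
Op 7: d = malloc(13) -> d = 14; heap: [0-13 ALLOC][14-26 ALLOC][27-45 FREE]
free(d): d = 14 -> block [14-26 ALLOC]; mark free, coalesce with adjacent free neighbors -> [0-13 ALLOC][14-45 FREE]

Answer: [0-13 ALLOC][14-45 FREE]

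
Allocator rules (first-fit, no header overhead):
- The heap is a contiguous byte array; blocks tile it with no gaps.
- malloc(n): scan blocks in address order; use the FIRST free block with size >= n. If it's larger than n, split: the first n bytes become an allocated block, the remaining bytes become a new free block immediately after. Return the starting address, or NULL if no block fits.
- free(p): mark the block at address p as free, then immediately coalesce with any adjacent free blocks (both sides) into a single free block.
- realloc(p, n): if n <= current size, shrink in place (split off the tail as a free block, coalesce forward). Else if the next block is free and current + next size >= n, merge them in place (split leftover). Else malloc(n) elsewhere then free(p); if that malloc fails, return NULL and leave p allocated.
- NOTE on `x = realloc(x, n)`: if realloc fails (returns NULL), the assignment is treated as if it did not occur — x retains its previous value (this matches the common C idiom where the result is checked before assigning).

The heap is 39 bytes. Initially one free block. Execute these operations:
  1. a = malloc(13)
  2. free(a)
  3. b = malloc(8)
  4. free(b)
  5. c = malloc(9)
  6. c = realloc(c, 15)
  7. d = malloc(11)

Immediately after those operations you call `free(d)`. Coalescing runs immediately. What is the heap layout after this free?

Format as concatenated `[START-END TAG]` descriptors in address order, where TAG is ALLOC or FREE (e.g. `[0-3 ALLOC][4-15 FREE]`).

Op 1: a = malloc(13) -> a = 0; heap: [0-12 ALLOC][13-38 FREE]
Op 2: free(a) -> (freed a); heap: [0-38 FREE]
Op 3: b = malloc(8) -> b = 0; heap: [0-7 ALLOC][8-38 FREE]
Op 4: free(b) -> (freed b); heap: [0-38 FREE]
Op 5: c = malloc(9) -> c = 0; heap: [0-8 ALLOC][9-38 FREE]
Op 6: c = realloc(c, 15) -> c = 0; heap: [0-14 ALLOC][15-38 FREE]
Op 7: d = malloc(11) -> d = 15; heap: [0-14 ALLOC][15-25 ALLOC][26-38 FREE]
free(d): d = 15 -> block [15-25 ALLOC]; mark free, coalesce with adjacent free neighbors -> [0-14 ALLOC][15-38 FREE]

Answer: [0-14 ALLOC][15-38 FREE]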